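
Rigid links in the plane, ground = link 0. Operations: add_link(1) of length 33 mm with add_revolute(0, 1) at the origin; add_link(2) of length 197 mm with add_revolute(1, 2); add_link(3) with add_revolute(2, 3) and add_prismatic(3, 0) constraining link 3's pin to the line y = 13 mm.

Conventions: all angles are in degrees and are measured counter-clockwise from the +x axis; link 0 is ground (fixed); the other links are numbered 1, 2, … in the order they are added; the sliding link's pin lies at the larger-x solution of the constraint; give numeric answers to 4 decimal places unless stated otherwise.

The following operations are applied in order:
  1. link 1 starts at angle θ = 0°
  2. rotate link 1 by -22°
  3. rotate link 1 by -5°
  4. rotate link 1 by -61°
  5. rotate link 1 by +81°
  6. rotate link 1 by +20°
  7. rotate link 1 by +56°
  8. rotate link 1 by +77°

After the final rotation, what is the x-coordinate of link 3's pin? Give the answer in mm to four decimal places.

geometry: r = 33 mm, L = 197 mm, e = 13 mm; θ starts at 0°
rotate link 1 by -22°: θ ← 0° -22° = -22°
rotate link 1 by -5°: θ ← -22° -5° = -27°
rotate link 1 by -61°: θ ← -27° -61° = -88°
rotate link 1 by +81°: θ ← -88° +81° = -7°
rotate link 1 by +20°: θ ← -7° +20° = 13°
rotate link 1 by +56°: θ ← 13° +56° = 69°
rotate link 1 by +77°: θ ← 69° +77° = 146°
crank pin P = (r cos θ, r sin θ) = (-27.358240, 18.453366)
h = r sin θ − e = 18.453366 − 13 = 5.453366
x = r cos θ + √(L² − h²) = -27.358240 + 196.924505 = 169.566265

169.5663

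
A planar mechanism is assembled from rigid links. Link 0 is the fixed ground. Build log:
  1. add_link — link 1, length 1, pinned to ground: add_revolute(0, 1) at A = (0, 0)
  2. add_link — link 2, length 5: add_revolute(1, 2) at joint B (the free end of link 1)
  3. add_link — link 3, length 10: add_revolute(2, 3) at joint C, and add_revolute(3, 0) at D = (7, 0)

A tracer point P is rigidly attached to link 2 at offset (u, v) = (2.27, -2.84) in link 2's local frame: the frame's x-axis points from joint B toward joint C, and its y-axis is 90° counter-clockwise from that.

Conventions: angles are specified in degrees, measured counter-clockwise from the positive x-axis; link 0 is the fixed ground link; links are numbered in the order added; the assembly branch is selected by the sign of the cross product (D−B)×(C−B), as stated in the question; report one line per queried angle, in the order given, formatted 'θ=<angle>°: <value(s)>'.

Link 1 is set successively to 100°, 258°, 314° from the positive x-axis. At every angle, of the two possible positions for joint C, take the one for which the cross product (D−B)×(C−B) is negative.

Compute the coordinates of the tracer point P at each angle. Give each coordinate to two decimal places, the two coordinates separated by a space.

A=(0,0), D=(7.00,0)
θ=100°: B = A + 1.00·(cos100°, sin100°) = (-0.1736, 0.9848)
θ=100°: |BD| = 7.2409
θ=100°: circle(B,5.00) ∩ circle(D,10.00): a=-1.5584, h=4.7509
θ=100°:   candidates: C₊=(-1.0714,5.9035) cross=34.401; C₋=(-2.3637,-3.5100) cross=-34.401
θ=100°:   branch - wants cross < 0 → take C=(-2.3637,-3.5100) (cross=-34.401)
θ=100°: ex = (C−B)/|BC| = (-0.4380,-0.8990); ey = (0.8990,-0.4380)
θ=100°: P = B + 2.27·ex + -2.84·ey = (-3.7210,0.1881)
θ=258°: B = A + 1.00·(cos258°, sin258°) = (-0.2079, -0.9781)
θ=258°: |BD| = 7.2740
θ=258°: circle(B,5.00) ∩ circle(D,10.00): a=-1.5184, h=4.7639
θ=258°:   candidates: C₊=(-2.3531,3.5383) cross=34.652; C₋=(-1.0719,-5.9029) cross=-34.652
θ=258°:   branch - wants cross < 0 → take C=(-1.0719,-5.9029) (cross=-34.652)
θ=258°: ex = (C−B)/|BC| = (-0.1728,-0.9850); ey = (0.9850,-0.1728)
θ=258°: P = B + 2.27·ex + -2.84·ey = (-3.3974,-2.7233)
θ=314°: B = A + 1.00·(cos314°, sin314°) = (0.6947, -0.7193)
θ=314°: |BD| = 6.3462
θ=314°: circle(B,5.00) ∩ circle(D,10.00): a=-2.7359, h=4.1851
θ=314°:   candidates: C₊=(-2.4980,3.1287) cross=26.560; C₋=(-1.5492,-5.1876) cross=-26.560
θ=314°:   branch - wants cross < 0 → take C=(-1.5492,-5.1876) (cross=-26.560)
θ=314°: ex = (C−B)/|BC| = (-0.4488,-0.8936); ey = (0.8936,-0.4488)
θ=314°: P = B + 2.27·ex + -2.84·ey = (-2.8620,-1.4734)

θ=100°: -3.72 0.19
θ=258°: -3.40 -2.72
θ=314°: -2.86 -1.47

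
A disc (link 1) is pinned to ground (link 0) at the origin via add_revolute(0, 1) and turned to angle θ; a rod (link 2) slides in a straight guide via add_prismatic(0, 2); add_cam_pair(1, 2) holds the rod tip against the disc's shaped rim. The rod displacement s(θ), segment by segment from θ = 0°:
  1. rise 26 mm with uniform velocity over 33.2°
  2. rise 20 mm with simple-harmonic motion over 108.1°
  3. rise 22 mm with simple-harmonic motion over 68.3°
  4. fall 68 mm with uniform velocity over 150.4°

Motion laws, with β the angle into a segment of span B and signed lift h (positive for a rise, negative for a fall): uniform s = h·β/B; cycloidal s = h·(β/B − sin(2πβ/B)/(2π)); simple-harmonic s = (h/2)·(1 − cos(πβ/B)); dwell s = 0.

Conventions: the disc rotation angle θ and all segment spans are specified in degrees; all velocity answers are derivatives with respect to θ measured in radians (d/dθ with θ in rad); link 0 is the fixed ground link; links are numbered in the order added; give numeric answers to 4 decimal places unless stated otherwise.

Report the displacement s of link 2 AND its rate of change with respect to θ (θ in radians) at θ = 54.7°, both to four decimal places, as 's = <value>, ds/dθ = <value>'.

segment 1 (0° to 33.2°, uniform, h = 26) is passed completely: s = 0.0000 + (26) = 26.0000
θ = 54.7° falls in segment 2 (33.2° to 141.3°, simple-harmonic, h = 20): β = 54.7 − 33.2 = 21.5°, B = 108.1°; Δs = 20/2·(1 − cos(π·0.1989)) = 1.8894; s = 26.0000 + 1.8894 = 27.8894
velocity in seg [33.2°–141.3°] (simple-harmonic), θ in radians: β = 21.5° = 0.3752 rad, B = 108.1° = 1.8867 rad; ds/dθ = (πh/(2B)) sin(πβ/B) = (π·20/(2·1.8867)) sin(π·0.1989) = 9.740319 mm/rad

s = 27.8894, ds/dθ = 9.7403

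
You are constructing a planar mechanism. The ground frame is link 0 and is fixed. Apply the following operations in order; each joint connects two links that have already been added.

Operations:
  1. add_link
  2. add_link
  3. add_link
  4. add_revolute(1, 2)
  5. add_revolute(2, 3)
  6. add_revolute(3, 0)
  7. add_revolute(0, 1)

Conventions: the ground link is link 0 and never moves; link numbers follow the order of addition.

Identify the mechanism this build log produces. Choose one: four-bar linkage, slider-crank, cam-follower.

links: 4 (incl. ground); joints: 4 revolute, 0 prismatic, 0 higher (cam) pair, forming one closed loop
4 links in a single 4R loop → four-bar linkage

four-bar linkage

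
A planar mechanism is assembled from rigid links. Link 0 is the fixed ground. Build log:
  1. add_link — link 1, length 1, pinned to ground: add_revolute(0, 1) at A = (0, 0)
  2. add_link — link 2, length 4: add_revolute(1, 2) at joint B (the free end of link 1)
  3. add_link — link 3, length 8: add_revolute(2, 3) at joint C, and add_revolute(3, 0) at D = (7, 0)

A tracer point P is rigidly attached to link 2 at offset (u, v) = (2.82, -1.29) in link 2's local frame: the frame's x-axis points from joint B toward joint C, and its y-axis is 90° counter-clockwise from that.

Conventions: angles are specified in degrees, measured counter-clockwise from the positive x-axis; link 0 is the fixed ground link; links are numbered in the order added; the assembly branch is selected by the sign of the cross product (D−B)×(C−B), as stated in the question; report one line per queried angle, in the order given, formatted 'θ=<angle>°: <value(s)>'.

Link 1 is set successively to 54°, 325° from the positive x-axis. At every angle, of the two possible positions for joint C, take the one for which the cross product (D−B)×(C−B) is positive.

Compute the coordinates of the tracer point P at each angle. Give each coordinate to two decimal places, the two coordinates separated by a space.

A=(0,0), D=(7.00,0)
θ=54°: B = A + 1.00·(cos54°, sin54°) = (0.5878, 0.8090)
θ=54°: |BD| = 6.4630
θ=54°: circle(B,4.00) ∩ circle(D,8.00): a=-0.4819, h=3.9709
θ=54°:   candidates: C₊=(0.6067,4.8090) cross=25.664; C₋=(-0.3874,-3.0703) cross=-25.664
θ=54°:   branch + wants cross > 0 → take C=(0.6067,4.8090) (cross=25.664)
θ=54°: ex = (C−B)/|BC| = (0.0047,1.0000); ey = (-1.0000,0.0047)
θ=54°: P = B + 2.82·ex + -1.29·ey = (1.8911,3.6229)
θ=325°: B = A + 1.00·(cos325°, sin325°) = (0.8192, -0.5736)
θ=325°: |BD| = 6.2074
θ=325°: circle(B,4.00) ∩ circle(D,8.00): a=-0.7626, h=3.9266
θ=325°:   candidates: C₊=(-0.3031,3.2658) cross=24.374; C₋=(0.4226,-4.5539) cross=-24.374
θ=325°:   branch + wants cross > 0 → take C=(-0.3031,3.2658) (cross=24.374)
θ=325°: ex = (C−B)/|BC| = (-0.2806,0.9598); ey = (-0.9598,-0.2806)
θ=325°: P = B + 2.82·ex + -1.29·ey = (1.2662,2.4951)

θ=54°: 1.89 3.62
θ=325°: 1.27 2.50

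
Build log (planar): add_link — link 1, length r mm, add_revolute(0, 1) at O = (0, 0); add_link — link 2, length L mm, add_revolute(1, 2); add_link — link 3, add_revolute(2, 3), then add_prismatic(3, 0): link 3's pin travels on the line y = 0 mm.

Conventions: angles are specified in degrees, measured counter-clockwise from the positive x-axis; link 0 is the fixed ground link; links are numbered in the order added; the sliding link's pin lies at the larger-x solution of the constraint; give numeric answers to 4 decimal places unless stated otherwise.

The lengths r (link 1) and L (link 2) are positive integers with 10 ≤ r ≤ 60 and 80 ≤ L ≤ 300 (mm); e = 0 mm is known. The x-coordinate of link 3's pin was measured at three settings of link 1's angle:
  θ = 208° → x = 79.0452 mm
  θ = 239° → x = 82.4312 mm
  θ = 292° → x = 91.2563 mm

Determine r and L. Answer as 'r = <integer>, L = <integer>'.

constraint per measurement: (x − r cos θ)² + (r sin θ − e)² = L²
subtracting the θ₁ and θ₂ equations cancels the r² and L² terms:
r = (x₁² − x₂²) / (2[(x₁cos θ₁ + e sin θ₁) − (x₂cos θ₂ + e sin θ₂)]) = 10.0001 → r = 10
L² = (x₁ − r cos θ₁)² + (r sin θ₁ − e)² = 7743.9990 → L = 88.0000 → L = 88
check at θ₃=292°: x = 91.2563 (printed 91.2563) ✓

r = 10, L = 88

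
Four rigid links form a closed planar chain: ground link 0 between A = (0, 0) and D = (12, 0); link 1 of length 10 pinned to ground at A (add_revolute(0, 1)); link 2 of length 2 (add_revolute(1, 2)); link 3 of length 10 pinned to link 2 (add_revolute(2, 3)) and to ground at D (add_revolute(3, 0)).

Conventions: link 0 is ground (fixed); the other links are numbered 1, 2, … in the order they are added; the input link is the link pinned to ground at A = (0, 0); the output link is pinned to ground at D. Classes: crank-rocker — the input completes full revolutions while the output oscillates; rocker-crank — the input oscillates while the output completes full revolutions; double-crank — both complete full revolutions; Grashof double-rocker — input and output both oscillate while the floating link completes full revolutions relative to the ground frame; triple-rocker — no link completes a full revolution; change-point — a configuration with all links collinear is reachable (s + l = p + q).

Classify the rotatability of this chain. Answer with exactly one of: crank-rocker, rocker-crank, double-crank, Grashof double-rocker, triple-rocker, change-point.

lengths: ground=12, input=10, coupler=2, output=10
sorted: s=2 (shortest), l=12 (longest), p+q=20
s + l = 14 vs p + q = 20
s + l < p + q (Grashof) with shortest = coupler link → Grashof double-rocker

Grashof double-rocker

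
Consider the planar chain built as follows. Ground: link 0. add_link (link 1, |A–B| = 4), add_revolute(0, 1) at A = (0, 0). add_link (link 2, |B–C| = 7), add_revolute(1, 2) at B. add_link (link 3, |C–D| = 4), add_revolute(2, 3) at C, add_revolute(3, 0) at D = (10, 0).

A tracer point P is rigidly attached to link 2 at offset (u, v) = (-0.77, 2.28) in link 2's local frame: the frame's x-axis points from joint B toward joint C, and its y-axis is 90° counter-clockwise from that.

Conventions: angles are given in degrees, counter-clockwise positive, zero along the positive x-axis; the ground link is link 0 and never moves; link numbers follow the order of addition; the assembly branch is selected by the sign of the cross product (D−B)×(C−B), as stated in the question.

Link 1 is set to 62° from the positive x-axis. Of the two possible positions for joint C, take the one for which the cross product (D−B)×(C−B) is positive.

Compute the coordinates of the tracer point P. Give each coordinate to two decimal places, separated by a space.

A=(0,0), D=(10.00,0)
B = A + 4.00·(cos62°, sin62°) = (1.8779, 3.5318)
|BD| = 8.8568
circle(B,7.00) ∩ circle(D,4.00): a=6.2914, h=3.0690
  candidates: C₊=(8.8712,3.8374) cross=27.181; C₋=(6.4236,-1.7914) cross=-27.181
  branch + wants cross > 0 → take C=(8.8712,3.8374) (cross=27.181)
ex = (C−B)/|BC| = (0.9990,0.0437); ey = (-0.0437,0.9990)
P = B + -0.77·ex + 2.28·ey = (1.0091,5.7760)

1.01 5.78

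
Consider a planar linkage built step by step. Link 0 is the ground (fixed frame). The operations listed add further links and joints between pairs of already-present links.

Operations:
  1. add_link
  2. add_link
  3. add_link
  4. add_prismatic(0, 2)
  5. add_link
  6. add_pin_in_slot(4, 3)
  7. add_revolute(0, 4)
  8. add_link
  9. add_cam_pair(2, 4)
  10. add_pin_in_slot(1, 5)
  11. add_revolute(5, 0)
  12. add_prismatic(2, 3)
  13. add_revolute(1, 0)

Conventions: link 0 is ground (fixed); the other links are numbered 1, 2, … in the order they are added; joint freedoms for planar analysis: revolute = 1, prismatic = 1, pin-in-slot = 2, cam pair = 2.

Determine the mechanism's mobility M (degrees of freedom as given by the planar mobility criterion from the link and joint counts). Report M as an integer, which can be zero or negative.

ground; <1,0,0>
#1 <2,0,0>
#2 <3,0,0>
#3 <4,0,0>
P:0↔2 J1 <4,1,0>
#4 <5,1,0>
PS:4↔3 J2 <5,1,1>
R:0↔4 J1 <5,2,1>
#5 <6,2,1>
C:2↔4 J2 <6,2,2>
PS:1↔5 J2 <6,2,3>
R:5↔0 J1 <6,3,3>
P:2↔3 J1 <6,4,3>
R:1↔0 J1 <6,5,3>
3×5 − 2×5 − 1×3 = 2

M = 2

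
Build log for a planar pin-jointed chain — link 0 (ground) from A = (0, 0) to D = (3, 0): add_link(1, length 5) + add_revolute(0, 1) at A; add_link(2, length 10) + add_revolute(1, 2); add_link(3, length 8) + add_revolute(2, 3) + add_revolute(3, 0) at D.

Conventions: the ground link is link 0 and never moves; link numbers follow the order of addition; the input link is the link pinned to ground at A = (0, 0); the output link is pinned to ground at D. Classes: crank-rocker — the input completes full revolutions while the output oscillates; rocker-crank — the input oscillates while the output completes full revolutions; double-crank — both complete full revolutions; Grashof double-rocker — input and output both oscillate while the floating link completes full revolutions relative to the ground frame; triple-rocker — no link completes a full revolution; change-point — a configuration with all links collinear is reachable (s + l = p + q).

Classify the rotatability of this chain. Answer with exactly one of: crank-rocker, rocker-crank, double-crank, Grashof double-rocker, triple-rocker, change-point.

lengths: ground=3, input=5, coupler=10, output=8
sorted: s=3 (shortest), l=10 (longest), p+q=13
s + l = 13 vs p + q = 13
s + l = p + q → change-point (collinear configuration reachable)

change-point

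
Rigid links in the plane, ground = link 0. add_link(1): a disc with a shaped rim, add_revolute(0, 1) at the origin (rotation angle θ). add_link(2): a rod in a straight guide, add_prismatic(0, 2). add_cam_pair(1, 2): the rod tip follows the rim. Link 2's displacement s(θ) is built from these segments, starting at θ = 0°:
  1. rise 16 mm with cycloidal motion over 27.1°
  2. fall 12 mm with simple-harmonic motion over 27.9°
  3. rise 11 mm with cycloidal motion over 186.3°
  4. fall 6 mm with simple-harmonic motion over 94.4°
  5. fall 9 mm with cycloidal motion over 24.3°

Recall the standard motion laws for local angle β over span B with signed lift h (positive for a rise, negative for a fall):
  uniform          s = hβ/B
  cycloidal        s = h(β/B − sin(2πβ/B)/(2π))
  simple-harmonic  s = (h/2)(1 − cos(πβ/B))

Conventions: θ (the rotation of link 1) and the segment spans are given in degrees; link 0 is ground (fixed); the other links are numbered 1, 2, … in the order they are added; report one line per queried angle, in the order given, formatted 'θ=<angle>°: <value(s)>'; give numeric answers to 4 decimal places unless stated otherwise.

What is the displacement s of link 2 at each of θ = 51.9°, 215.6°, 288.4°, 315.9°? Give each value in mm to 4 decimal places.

segment 1 (0° to 27.1°, cycloidal, h = 16) is passed completely: s = 0.0000 + (16) = 16.0000
θ = 51.9° falls in segment 2 (27.1° to 55°, simple-harmonic, h = -12): β = 51.9 − 27.1 = 24.8°, B = 27.9°; Δs = -12/2·(1 − cos(π·0.8889)) = -11.6382; s = 16.0000 − 11.6382 = 4.3618
segment 2 (27.1° to 55°, simple-harmonic, h = -12) is passed completely: s = 16.0000 + (-12) = 4.0000
θ = 215.6° falls in segment 3 (55° to 241.3°, cycloidal, h = 11): β = 215.6 − 55 = 160.6°, B = 186.3°; Δs = 11·(0.8621 − sin(2π·0.8621)/(2π)) = 10.8170; s = 4.0000 + 10.8170 = 14.8170
segment 3 (55° to 241.3°, cycloidal, h = 11) is passed completely: s = 4.0000 + (11) = 15.0000
θ = 288.4° falls in segment 4 (241.3° to 335.7°, simple-harmonic, h = -6): β = 288.4 − 241.3 = 47.1°, B = 94.4°; Δs = -6/2·(1 − cos(π·0.4989)) = -2.9900; s = 15.0000 − 2.9900 = 12.0100
θ = 315.9° falls in segment 4 (241.3° to 335.7°, simple-harmonic, h = -6): β = 315.9 − 241.3 = 74.6°, B = 94.4°; Δs = -6/2·(1 − cos(π·0.7903)) = -5.3719; s = 15.0000 − 5.3719 = 9.6281

θ=51.9°: 4.3618
θ=215.6°: 14.8170
θ=288.4°: 12.0100
θ=315.9°: 9.6281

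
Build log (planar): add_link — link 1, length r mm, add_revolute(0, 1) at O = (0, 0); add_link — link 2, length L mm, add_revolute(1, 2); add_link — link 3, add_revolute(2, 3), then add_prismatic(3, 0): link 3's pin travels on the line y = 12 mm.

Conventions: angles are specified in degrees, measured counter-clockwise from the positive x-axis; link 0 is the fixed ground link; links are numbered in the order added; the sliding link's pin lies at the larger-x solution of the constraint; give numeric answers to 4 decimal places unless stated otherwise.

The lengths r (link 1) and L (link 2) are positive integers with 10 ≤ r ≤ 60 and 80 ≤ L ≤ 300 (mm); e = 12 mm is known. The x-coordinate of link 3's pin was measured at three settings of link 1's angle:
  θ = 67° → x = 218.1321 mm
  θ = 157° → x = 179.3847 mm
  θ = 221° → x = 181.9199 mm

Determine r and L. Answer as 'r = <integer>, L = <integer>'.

constraint per measurement: (x − r cos θ)² + (r sin θ − e)² = L²
subtracting the θ₁ and θ₂ equations cancels the r² and L² terms:
r = (x₁² − x₂²) / (2[(x₁cos θ₁ + e sin θ₁) − (x₂cos θ₂ + e sin θ₂)]) = 30.0000 → r = 30
L² = (x₁ − r cos θ₁)² + (r sin θ₁ − e)² = 42848.9895 → L = 207.0000 → L = 207
check at θ₃=221°: x = 181.9199 (printed 181.9199) ✓

r = 30, L = 207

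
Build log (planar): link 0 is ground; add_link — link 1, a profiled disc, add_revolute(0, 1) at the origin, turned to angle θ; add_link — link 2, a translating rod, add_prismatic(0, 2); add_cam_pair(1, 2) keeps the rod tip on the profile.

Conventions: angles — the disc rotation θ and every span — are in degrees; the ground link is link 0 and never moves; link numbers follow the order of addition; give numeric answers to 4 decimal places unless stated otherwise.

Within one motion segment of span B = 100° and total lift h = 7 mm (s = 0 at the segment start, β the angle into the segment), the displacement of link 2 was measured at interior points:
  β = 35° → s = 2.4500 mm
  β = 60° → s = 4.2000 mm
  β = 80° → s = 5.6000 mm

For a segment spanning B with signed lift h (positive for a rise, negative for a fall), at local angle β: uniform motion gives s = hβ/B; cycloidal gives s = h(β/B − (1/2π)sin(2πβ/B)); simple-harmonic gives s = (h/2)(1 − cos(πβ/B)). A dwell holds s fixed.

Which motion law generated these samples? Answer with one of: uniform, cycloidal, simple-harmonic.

candidates at β/B = r: uniform s = h·r (linear in β); cycloidal s = h·(r − sin(2πr)/(2π)); simple-harmonic s = (h/2)(1 − cos(πr))
β=35°: printed 2.4500 | uniform 2.4500, cycloidal 1.5487, simple-harmonic 1.9110
β=60°: printed 4.2000 | uniform 4.2000, cycloidal 4.8548, simple-harmonic 4.5816
β=80°: printed 5.6000 | uniform 5.6000, cycloidal 6.6596, simple-harmonic 6.3316
only one law matches every sample → uniform

uniform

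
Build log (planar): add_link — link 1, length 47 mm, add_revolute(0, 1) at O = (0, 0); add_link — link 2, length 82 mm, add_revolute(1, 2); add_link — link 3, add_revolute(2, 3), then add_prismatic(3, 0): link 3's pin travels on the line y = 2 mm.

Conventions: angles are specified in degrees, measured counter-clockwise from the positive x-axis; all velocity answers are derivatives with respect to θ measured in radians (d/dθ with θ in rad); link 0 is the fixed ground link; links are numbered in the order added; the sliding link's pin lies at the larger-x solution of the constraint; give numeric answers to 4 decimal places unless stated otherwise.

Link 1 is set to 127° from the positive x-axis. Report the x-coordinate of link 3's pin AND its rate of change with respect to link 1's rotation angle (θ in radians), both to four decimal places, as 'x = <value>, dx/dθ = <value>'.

geometry: r = 47 mm, L = 82 mm, e = 2 mm
crank pin P = (r cos θ, r sin θ) = (-28.285306, 37.535869)
h = r sin θ − e = 37.535869 − 2 = 35.535869
x = r cos θ + √(L² − h²) = -28.285306 + 73.899946 = 45.614640
dx/dθ = −r sin θ − h·r cos θ/√(L² − h²) (θ in radians; h = 35.535869) = -23.934466

x = 45.6146, dx/dθ = -23.9345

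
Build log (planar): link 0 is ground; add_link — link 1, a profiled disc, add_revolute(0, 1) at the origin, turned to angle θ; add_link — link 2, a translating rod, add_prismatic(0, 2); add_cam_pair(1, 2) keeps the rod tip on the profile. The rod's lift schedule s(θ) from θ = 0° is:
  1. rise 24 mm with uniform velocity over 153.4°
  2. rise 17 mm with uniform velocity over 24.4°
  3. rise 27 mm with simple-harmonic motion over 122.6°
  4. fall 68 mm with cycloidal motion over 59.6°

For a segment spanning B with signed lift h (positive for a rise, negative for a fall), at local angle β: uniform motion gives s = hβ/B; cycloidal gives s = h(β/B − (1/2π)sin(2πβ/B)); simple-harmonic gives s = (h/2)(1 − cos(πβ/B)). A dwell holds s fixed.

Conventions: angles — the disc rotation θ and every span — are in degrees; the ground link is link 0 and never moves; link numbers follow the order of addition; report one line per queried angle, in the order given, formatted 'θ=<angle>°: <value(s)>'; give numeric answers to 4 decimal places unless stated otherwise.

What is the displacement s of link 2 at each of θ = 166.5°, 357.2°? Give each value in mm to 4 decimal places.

seg 1 [0°–153.4°] uniform, h=24: full span → s += 24 → s = 24.0000
seg 2 [153.4°–177.8°] uniform, h=17: θ=166.5° here. β=13.1, B=24.4. 17·13.1/24.4 = 9.1270 → s = 33.1270
seg 2 [153.4°–177.8°] uniform, h=17: full span → s += 17 → s = 41.0000
seg 3 [177.8°–300.4°] simple-harmonic, h=27: full span → s += 27 → s = 68.0000
seg 4 [300.4°–360°] cycloidal, h=-68: θ=357.2° here. β=56.8, B=59.6. -68·(0.9530 − sin(2π·0.9530)/(2π)) = -67.9538 → s = 0.0462

θ=166.5°: 33.1270
θ=357.2°: 0.0462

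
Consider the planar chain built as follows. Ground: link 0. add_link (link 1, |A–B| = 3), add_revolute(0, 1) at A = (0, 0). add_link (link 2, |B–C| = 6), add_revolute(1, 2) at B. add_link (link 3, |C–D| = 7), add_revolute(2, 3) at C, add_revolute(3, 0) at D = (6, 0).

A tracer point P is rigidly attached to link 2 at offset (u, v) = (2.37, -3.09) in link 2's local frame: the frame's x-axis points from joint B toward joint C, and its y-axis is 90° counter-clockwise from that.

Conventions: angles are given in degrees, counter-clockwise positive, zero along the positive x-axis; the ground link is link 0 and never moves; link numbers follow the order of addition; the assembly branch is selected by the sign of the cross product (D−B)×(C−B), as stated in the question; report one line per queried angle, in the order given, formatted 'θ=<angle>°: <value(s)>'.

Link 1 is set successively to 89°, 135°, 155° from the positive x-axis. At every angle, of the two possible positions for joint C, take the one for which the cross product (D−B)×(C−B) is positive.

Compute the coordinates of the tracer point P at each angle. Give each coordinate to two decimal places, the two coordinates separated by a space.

A=(0,0), D=(6.00,0)
θ=89°: B = A + 3.00·(cos89°, sin89°) = (0.0524, 2.9995)
θ=89°: |BD| = 6.6612
θ=89°: circle(B,6.00) ∩ circle(D,7.00): a=2.3548, h=5.5186
θ=89°:   candidates: C₊=(4.6399,6.8666) cross=36.761; C₋=(-0.3301,-2.9883) cross=-36.761
θ=89°:   branch + wants cross > 0 → take C=(4.6399,6.8666) (cross=36.761)
θ=89°: ex = (C−B)/|BC| = (0.7646,0.6445); ey = (-0.6445,0.7646)
θ=89°: P = B + 2.37·ex + -3.09·ey = (3.8560,2.1644)
θ=135°: B = A + 3.00·(cos135°, sin135°) = (-2.1213, 2.1213)
θ=135°: |BD| = 8.3938
θ=135°: circle(B,6.00) ∩ circle(D,7.00): a=3.4225, h=4.9281
θ=135°:   candidates: C₊=(2.4356,6.0245) cross=41.366; C₋=(-0.0554,-3.5118) cross=-41.366
θ=135°:   branch + wants cross > 0 → take C=(2.4356,6.0245) (cross=41.366)
θ=135°: ex = (C−B)/|BC| = (0.7595,0.6505); ey = (-0.6505,0.7595)
θ=135°: P = B + 2.37·ex + -3.09·ey = (1.6888,1.3163)
θ=155°: B = A + 3.00·(cos155°, sin155°) = (-2.7189, 1.2679)
θ=155°: |BD| = 8.8106
θ=155°: circle(B,6.00) ∩ circle(D,7.00): a=3.6676, h=4.7486
θ=155°:   candidates: C₊=(1.5938,5.4392) cross=41.838; C₋=(0.2271,-3.9591) cross=-41.838
θ=155°:   branch + wants cross > 0 → take C=(1.5938,5.4392) (cross=41.838)
θ=155°: ex = (C−B)/|BC| = (0.7188,0.6952); ey = (-0.6952,0.7188)
θ=155°: P = B + 2.37·ex + -3.09·ey = (1.1329,0.6945)

θ=89°: 3.86 2.16
θ=135°: 1.69 1.32
θ=155°: 1.13 0.69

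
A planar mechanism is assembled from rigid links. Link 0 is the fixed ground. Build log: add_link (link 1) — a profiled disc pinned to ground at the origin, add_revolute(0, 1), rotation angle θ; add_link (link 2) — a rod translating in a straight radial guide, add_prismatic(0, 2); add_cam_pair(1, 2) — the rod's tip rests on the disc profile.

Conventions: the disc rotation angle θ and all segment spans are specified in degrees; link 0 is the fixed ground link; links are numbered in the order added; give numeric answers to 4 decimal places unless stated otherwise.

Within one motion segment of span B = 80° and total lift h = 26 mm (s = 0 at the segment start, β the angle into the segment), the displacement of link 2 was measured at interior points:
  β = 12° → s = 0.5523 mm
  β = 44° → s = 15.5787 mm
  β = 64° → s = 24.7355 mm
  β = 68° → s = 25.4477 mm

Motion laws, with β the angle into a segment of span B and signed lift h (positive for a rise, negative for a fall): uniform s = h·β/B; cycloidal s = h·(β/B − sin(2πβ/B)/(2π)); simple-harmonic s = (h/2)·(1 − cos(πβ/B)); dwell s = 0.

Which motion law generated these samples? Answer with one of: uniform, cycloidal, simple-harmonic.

candidates at β/B = r: uniform s = h·r (linear in β); cycloidal s = h·(r − sin(2πr)/(2π)); simple-harmonic s = (h/2)(1 − cos(πr))
β=12°: printed 0.5523 | uniform 3.9000, cycloidal 0.5523, simple-harmonic 1.4169
β=44°: printed 15.5787 | uniform 14.3000, cycloidal 15.5787, simple-harmonic 15.0336
β=64°: printed 24.7355 | uniform 20.8000, cycloidal 24.7355, simple-harmonic 23.5172
β=68°: printed 25.4477 | uniform 22.1000, cycloidal 25.4477, simple-harmonic 24.5831
only one law matches every sample → cycloidal

cycloidal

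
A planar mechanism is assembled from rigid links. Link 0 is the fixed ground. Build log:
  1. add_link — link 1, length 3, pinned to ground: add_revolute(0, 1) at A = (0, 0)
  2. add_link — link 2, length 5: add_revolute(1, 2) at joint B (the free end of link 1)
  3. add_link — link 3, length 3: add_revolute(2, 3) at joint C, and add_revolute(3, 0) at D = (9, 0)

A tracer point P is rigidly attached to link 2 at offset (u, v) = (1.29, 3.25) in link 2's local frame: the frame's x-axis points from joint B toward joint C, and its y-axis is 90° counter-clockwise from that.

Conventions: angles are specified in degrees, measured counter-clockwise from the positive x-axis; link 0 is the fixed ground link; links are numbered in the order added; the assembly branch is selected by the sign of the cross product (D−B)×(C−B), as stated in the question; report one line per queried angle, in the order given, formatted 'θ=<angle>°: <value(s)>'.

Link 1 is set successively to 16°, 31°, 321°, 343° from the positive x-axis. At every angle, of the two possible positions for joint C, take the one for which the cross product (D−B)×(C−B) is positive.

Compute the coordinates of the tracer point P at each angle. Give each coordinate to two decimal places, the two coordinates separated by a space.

A=(0,0), D=(9.00,0)
θ=16°: B = A + 3.00·(cos16°, sin16°) = (2.8838, 0.8269)
θ=16°: |BD| = 6.1719
θ=16°: circle(B,5.00) ∩ circle(D,3.00): a=4.3821, h=2.4077
θ=16°:   candidates: C₊=(7.5490,2.6258) cross=14.860; C₋=(6.9038,-2.1462) cross=-14.860
θ=16°:   branch + wants cross > 0 → take C=(7.5490,2.6258) (cross=14.860)
θ=16°: ex = (C−B)/|BC| = (0.9330,0.3598); ey = (-0.3598,0.9330)
θ=16°: P = B + 1.29·ex + 3.25·ey = (2.9182,4.3234)
θ=31°: B = A + 3.00·(cos31°, sin31°) = (2.5715, 1.5451)
θ=31°: |BD| = 6.6116
θ=31°: circle(B,5.00) ∩ circle(D,3.00): a=4.5158, h=2.1465
θ=31°:   candidates: C₊=(7.4639,2.5769) cross=14.192; C₋=(6.4606,-1.5973) cross=-14.192
θ=31°:   branch + wants cross > 0 → take C=(7.4639,2.5769) (cross=14.192)
θ=31°: ex = (C−B)/|BC| = (0.9785,0.2064); ey = (-0.2064,0.9785)
θ=31°: P = B + 1.29·ex + 3.25·ey = (3.1631,4.9914)
θ=321°: B = A + 3.00·(cos321°, sin321°) = (2.3314, -1.8880)
θ=321°: |BD| = 6.9307
θ=321°: circle(B,5.00) ∩ circle(D,3.00): a=4.6196, h=1.9129
θ=321°:   candidates: C₊=(6.2553,1.2110) cross=13.257; C₋=(7.2974,-2.4701) cross=-13.257
θ=321°:   branch + wants cross > 0 → take C=(6.2553,1.2110) (cross=13.257)
θ=321°: ex = (C−B)/|BC| = (0.7848,0.6198); ey = (-0.6198,0.7848)
θ=321°: P = B + 1.29·ex + 3.25·ey = (1.3295,1.4621)
θ=343°: B = A + 3.00·(cos343°, sin343°) = (2.8689, -0.8771)
θ=343°: |BD| = 6.1935
θ=343°: circle(B,5.00) ∩ circle(D,3.00): a=4.3884, h=2.3962
θ=343°:   candidates: C₊=(6.8738,2.1164) cross=14.841; C₋=(7.5525,-2.6277) cross=-14.841
θ=343°:   branch + wants cross > 0 → take C=(6.8738,2.1164) (cross=14.841)
θ=343°: ex = (C−B)/|BC| = (0.8010,0.5987); ey = (-0.5987,0.8010)
θ=343°: P = B + 1.29·ex + 3.25·ey = (1.9564,2.4984)

θ=16°: 2.92 4.32
θ=31°: 3.16 4.99
θ=321°: 1.33 1.46
θ=343°: 1.96 2.50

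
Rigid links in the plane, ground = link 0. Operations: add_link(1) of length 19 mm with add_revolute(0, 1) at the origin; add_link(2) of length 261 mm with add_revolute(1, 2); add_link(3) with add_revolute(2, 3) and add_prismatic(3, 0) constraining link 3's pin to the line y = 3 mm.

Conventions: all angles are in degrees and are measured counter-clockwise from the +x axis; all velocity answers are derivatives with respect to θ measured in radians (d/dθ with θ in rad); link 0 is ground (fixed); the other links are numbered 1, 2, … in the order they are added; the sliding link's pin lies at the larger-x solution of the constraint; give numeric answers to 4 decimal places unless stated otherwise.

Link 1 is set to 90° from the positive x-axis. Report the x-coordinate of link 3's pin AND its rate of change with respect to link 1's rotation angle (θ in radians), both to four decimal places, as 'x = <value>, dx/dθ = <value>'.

geometry: r = 19 mm, L = 261 mm, e = 3 mm
crank pin P = (r cos θ, r sin θ) = (0.000000, 19.000000)
h = r sin θ − e = 19.000000 − 3 = 16.000000
x = r cos θ + √(L² − h²) = 0.000000 + 260.509117 = 260.509117
dx/dθ = −r sin θ − h·r cos θ/√(L² − h²) (θ in radians; h = 16.000000) = -19.000000

x = 260.5091, dx/dθ = -19.0000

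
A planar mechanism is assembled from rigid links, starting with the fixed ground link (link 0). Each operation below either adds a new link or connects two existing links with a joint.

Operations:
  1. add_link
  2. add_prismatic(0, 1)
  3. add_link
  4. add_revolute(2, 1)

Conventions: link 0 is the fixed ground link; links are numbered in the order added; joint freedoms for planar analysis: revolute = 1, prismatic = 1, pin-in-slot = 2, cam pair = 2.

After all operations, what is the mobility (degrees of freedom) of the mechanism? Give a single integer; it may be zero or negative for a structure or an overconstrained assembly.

link 0 = ground. State L|J1|J2 = 1|0|0
+link1  2|0|0
P(0,1) f=1→J1  2|1|0
+link2  3|1|0
R(2,1) f=1→J1  3|2|0
M = 3(3−1)−2·2−0 = 6−4−0 = 2

M = 2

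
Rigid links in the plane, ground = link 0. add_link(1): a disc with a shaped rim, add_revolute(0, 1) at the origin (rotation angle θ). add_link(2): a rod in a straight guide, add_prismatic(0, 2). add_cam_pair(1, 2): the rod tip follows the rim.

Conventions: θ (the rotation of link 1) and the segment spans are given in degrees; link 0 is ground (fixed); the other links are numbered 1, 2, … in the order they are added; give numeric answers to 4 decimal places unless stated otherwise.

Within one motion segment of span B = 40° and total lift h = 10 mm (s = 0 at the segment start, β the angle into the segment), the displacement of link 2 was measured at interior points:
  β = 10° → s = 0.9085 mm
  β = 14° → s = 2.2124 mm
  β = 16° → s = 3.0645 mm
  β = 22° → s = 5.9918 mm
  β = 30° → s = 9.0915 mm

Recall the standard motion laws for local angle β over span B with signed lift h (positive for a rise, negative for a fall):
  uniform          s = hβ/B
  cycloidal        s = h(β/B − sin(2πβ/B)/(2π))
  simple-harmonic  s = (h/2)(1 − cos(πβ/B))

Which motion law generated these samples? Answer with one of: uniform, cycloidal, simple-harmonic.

candidates at β/B = r: uniform s = h·r (linear in β); cycloidal s = h·(r − sin(2πr)/(2π)); simple-harmonic s = (h/2)(1 − cos(πr))
β=10°: printed 0.9085 | uniform 2.5000, cycloidal 0.9085, simple-harmonic 1.4645
β=14°: printed 2.2124 | uniform 3.5000, cycloidal 2.2124, simple-harmonic 2.7300
β=16°: printed 3.0645 | uniform 4.0000, cycloidal 3.0645, simple-harmonic 3.4549
β=22°: printed 5.9918 | uniform 5.5000, cycloidal 5.9918, simple-harmonic 5.7822
β=30°: printed 9.0915 | uniform 7.5000, cycloidal 9.0915, simple-harmonic 8.5355
only one law matches every sample → cycloidal

cycloidal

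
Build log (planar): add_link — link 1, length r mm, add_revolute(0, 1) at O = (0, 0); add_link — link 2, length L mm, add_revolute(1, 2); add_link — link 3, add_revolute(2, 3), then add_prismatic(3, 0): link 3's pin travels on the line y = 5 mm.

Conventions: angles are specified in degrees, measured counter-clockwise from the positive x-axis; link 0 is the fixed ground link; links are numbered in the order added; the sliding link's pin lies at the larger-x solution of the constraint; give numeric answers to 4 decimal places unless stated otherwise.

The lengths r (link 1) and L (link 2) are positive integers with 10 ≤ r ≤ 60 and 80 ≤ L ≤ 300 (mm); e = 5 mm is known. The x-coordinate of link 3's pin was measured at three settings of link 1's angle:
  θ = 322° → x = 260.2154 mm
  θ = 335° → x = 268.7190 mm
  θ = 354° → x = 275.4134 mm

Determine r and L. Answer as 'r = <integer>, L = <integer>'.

constraint per measurement: (x − r cos θ)² + (r sin θ − e)² = L²
subtracting the θ₁ and θ₂ equations cancels the r² and L² terms:
r = (x₁² − x₂²) / (2[(x₁cos θ₁ + e sin θ₁) − (x₂cos θ₂ + e sin θ₂)]) = 57.0000 → r = 57
L² = (x₁ − r cos θ₁)² + (r sin θ₁ − e)² = 47960.9926 → L = 219.0000 → L = 219
check at θ₃=354°: x = 275.4134 (printed 275.4134) ✓

r = 57, L = 219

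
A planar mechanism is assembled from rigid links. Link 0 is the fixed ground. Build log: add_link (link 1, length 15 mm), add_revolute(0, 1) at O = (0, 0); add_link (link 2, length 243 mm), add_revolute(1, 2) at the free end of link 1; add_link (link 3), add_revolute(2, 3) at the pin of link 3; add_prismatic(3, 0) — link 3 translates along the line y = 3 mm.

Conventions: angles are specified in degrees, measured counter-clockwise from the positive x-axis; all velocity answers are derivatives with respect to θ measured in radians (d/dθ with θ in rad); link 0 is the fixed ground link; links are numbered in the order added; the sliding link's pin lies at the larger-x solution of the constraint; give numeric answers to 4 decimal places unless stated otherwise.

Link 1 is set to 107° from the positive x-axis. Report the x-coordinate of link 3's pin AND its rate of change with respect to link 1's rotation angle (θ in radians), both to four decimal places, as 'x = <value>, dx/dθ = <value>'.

geometry: r = 15 mm, L = 243 mm, e = 3 mm
crank pin P = (r cos θ, r sin θ) = (-4.385576, 14.344571)
h = r sin θ − e = 14.344571 − 3 = 11.344571
x = r cos θ + √(L² − h²) = -4.385576 + 242.735042 = 238.349467
dx/dθ = −r sin θ − h·r cos θ/√(L² − h²) (θ in radians; h = 11.344571) = -14.139605

x = 238.3495, dx/dθ = -14.1396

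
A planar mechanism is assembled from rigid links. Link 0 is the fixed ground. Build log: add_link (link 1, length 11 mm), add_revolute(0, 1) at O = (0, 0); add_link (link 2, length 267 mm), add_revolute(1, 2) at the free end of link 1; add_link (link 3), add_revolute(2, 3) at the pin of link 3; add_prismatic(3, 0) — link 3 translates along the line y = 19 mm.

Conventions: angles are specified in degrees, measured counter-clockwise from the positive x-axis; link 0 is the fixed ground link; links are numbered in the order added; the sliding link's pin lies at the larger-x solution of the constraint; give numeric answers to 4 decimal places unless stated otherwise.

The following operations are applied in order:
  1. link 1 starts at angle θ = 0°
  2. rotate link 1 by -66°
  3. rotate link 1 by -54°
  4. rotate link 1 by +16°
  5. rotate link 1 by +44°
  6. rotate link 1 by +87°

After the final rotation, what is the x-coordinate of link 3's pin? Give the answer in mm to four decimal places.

geometry: r = 11 mm, L = 267 mm, e = 19 mm; θ starts at 0°
rotate link 1 by -66°: θ ← 0° -66° = -66°
rotate link 1 by -54°: θ ← -66° -54° = -120°
rotate link 1 by +16°: θ ← -120° +16° = -104°
rotate link 1 by +44°: θ ← -104° +44° = -60°
rotate link 1 by +87°: θ ← -60° +87° = 27°
crank pin P = (r cos θ, r sin θ) = (9.801072, 4.993895)
h = r sin θ − e = 4.993895 − 19 = -14.006105
x = r cos θ + √(L² − h²) = 9.801072 + 266.632386 = 276.433457

276.4335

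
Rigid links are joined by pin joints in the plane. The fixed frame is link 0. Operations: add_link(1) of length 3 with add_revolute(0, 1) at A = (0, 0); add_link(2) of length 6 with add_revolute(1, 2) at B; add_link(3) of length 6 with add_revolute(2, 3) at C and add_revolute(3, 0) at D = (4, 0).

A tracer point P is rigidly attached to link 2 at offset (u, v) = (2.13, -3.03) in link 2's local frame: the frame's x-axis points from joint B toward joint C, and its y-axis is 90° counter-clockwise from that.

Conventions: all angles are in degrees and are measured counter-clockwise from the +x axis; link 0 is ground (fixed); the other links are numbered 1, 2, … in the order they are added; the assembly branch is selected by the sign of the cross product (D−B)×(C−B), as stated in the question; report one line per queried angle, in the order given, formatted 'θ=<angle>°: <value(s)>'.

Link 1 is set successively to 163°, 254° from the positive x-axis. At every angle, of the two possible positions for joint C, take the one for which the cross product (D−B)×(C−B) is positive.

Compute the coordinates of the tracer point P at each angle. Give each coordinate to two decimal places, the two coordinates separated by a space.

A=(0,0), D=(4.00,0)
θ=163°: B = A + 3.00·(cos163°, sin163°) = (-2.8689, 0.8771)
θ=163°: |BD| = 6.9247
θ=163°: circle(B,6.00) ∩ circle(D,6.00): a=3.4623, h=4.9002
θ=163°:   candidates: C₊=(1.1862,5.2993) cross=33.933; C₋=(-0.0551,-4.4222) cross=-33.933
θ=163°:   branch + wants cross > 0 → take C=(1.1862,5.2993) (cross=33.933)
θ=163°: ex = (C−B)/|BC| = (0.6759,0.7370); ey = (-0.7370,0.6759)
θ=163°: P = B + 2.13·ex + -3.03·ey = (0.8039,0.3991)
θ=254°: B = A + 3.00·(cos254°, sin254°) = (-0.8269, -2.8838)
θ=254°: |BD| = 5.6227
θ=254°: circle(B,6.00) ∩ circle(D,6.00): a=2.8114, h=5.3006
θ=254°:   candidates: C₊=(-1.1320,3.1085) cross=29.804; C₋=(4.3051,-5.9922) cross=-29.804
θ=254°:   branch + wants cross > 0 → take C=(-1.1320,3.1085) (cross=29.804)
θ=254°: ex = (C−B)/|BC| = (-0.0508,0.9987); ey = (-0.9987,-0.0508)
θ=254°: P = B + 2.13·ex + -3.03·ey = (2.0909,-0.6025)

θ=163°: 0.80 0.40
θ=254°: 2.09 -0.60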